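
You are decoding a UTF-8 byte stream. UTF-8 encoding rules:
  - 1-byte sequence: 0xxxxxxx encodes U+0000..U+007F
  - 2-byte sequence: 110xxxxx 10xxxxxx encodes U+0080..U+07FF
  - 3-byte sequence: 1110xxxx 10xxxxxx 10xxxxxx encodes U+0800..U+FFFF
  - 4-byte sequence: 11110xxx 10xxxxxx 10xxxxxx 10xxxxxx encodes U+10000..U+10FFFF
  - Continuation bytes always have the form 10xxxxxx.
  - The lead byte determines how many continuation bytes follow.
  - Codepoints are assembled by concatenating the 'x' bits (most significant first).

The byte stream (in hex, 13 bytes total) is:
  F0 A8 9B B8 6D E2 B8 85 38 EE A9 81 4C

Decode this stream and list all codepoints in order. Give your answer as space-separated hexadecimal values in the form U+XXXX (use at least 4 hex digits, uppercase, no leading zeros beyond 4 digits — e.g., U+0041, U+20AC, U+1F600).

Byte[0]=F0: 4-byte lead, need 3 cont bytes. acc=0x0
Byte[1]=A8: continuation. acc=(acc<<6)|0x28=0x28
Byte[2]=9B: continuation. acc=(acc<<6)|0x1B=0xA1B
Byte[3]=B8: continuation. acc=(acc<<6)|0x38=0x286F8
Completed: cp=U+286F8 (starts at byte 0)
Byte[4]=6D: 1-byte ASCII. cp=U+006D
Byte[5]=E2: 3-byte lead, need 2 cont bytes. acc=0x2
Byte[6]=B8: continuation. acc=(acc<<6)|0x38=0xB8
Byte[7]=85: continuation. acc=(acc<<6)|0x05=0x2E05
Completed: cp=U+2E05 (starts at byte 5)
Byte[8]=38: 1-byte ASCII. cp=U+0038
Byte[9]=EE: 3-byte lead, need 2 cont bytes. acc=0xE
Byte[10]=A9: continuation. acc=(acc<<6)|0x29=0x3A9
Byte[11]=81: continuation. acc=(acc<<6)|0x01=0xEA41
Completed: cp=U+EA41 (starts at byte 9)
Byte[12]=4C: 1-byte ASCII. cp=U+004C

Answer: U+286F8 U+006D U+2E05 U+0038 U+EA41 U+004C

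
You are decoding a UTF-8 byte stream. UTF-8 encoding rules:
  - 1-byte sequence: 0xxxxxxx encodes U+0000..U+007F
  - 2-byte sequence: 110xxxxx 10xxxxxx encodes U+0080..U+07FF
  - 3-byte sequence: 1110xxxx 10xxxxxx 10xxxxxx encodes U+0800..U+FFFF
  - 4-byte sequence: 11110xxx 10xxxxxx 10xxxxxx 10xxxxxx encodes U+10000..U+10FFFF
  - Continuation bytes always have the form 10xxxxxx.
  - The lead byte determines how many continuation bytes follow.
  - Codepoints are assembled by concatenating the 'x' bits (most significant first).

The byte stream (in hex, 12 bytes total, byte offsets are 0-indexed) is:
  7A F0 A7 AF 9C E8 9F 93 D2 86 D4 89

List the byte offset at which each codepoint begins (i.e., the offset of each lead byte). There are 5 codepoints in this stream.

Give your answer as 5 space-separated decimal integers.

Byte[0]=7A: 1-byte ASCII. cp=U+007A
Byte[1]=F0: 4-byte lead, need 3 cont bytes. acc=0x0
Byte[2]=A7: continuation. acc=(acc<<6)|0x27=0x27
Byte[3]=AF: continuation. acc=(acc<<6)|0x2F=0x9EF
Byte[4]=9C: continuation. acc=(acc<<6)|0x1C=0x27BDC
Completed: cp=U+27BDC (starts at byte 1)
Byte[5]=E8: 3-byte lead, need 2 cont bytes. acc=0x8
Byte[6]=9F: continuation. acc=(acc<<6)|0x1F=0x21F
Byte[7]=93: continuation. acc=(acc<<6)|0x13=0x87D3
Completed: cp=U+87D3 (starts at byte 5)
Byte[8]=D2: 2-byte lead, need 1 cont bytes. acc=0x12
Byte[9]=86: continuation. acc=(acc<<6)|0x06=0x486
Completed: cp=U+0486 (starts at byte 8)
Byte[10]=D4: 2-byte lead, need 1 cont bytes. acc=0x14
Byte[11]=89: continuation. acc=(acc<<6)|0x09=0x509
Completed: cp=U+0509 (starts at byte 10)

Answer: 0 1 5 8 10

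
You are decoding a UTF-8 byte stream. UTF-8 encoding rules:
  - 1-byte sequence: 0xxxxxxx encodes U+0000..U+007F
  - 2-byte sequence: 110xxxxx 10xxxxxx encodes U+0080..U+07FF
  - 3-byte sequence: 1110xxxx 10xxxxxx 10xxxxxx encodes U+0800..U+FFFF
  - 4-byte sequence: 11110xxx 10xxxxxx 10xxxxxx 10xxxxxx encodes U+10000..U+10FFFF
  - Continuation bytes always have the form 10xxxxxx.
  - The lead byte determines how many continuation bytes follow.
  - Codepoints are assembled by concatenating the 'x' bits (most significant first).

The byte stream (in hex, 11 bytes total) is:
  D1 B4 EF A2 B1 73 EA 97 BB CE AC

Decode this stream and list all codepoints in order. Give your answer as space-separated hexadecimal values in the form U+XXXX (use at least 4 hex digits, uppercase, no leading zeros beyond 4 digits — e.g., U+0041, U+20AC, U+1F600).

Answer: U+0474 U+F8B1 U+0073 U+A5FB U+03AC

Derivation:
Byte[0]=D1: 2-byte lead, need 1 cont bytes. acc=0x11
Byte[1]=B4: continuation. acc=(acc<<6)|0x34=0x474
Completed: cp=U+0474 (starts at byte 0)
Byte[2]=EF: 3-byte lead, need 2 cont bytes. acc=0xF
Byte[3]=A2: continuation. acc=(acc<<6)|0x22=0x3E2
Byte[4]=B1: continuation. acc=(acc<<6)|0x31=0xF8B1
Completed: cp=U+F8B1 (starts at byte 2)
Byte[5]=73: 1-byte ASCII. cp=U+0073
Byte[6]=EA: 3-byte lead, need 2 cont bytes. acc=0xA
Byte[7]=97: continuation. acc=(acc<<6)|0x17=0x297
Byte[8]=BB: continuation. acc=(acc<<6)|0x3B=0xA5FB
Completed: cp=U+A5FB (starts at byte 6)
Byte[9]=CE: 2-byte lead, need 1 cont bytes. acc=0xE
Byte[10]=AC: continuation. acc=(acc<<6)|0x2C=0x3AC
Completed: cp=U+03AC (starts at byte 9)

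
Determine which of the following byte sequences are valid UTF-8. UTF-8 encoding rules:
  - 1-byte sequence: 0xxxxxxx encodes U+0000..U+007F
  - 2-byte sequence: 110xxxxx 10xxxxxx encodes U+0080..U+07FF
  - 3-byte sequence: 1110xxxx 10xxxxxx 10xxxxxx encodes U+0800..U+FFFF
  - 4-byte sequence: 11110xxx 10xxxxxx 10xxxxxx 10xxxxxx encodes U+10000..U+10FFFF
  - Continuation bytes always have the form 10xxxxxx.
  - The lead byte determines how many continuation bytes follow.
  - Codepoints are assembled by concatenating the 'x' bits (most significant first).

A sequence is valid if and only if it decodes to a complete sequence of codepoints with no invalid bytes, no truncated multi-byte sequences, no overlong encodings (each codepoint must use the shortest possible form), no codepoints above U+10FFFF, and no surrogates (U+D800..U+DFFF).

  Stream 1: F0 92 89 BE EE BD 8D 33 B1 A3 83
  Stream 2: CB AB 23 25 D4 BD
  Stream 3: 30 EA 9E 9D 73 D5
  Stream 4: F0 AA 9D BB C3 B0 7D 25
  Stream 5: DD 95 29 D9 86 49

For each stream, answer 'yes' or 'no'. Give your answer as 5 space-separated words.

Stream 1: error at byte offset 8. INVALID
Stream 2: decodes cleanly. VALID
Stream 3: error at byte offset 6. INVALID
Stream 4: decodes cleanly. VALID
Stream 5: decodes cleanly. VALID

Answer: no yes no yes yes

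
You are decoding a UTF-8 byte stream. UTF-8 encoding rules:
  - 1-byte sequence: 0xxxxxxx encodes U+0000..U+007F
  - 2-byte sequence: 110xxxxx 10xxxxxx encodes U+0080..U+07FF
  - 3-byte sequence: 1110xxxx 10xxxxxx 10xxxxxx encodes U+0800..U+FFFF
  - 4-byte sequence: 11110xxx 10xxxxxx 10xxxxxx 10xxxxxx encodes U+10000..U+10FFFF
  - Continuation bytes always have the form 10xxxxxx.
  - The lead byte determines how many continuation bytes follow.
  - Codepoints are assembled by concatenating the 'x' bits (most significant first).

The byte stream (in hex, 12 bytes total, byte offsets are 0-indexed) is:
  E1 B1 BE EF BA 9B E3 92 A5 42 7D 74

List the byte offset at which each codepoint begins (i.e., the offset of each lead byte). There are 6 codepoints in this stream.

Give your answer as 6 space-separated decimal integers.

Answer: 0 3 6 9 10 11

Derivation:
Byte[0]=E1: 3-byte lead, need 2 cont bytes. acc=0x1
Byte[1]=B1: continuation. acc=(acc<<6)|0x31=0x71
Byte[2]=BE: continuation. acc=(acc<<6)|0x3E=0x1C7E
Completed: cp=U+1C7E (starts at byte 0)
Byte[3]=EF: 3-byte lead, need 2 cont bytes. acc=0xF
Byte[4]=BA: continuation. acc=(acc<<6)|0x3A=0x3FA
Byte[5]=9B: continuation. acc=(acc<<6)|0x1B=0xFE9B
Completed: cp=U+FE9B (starts at byte 3)
Byte[6]=E3: 3-byte lead, need 2 cont bytes. acc=0x3
Byte[7]=92: continuation. acc=(acc<<6)|0x12=0xD2
Byte[8]=A5: continuation. acc=(acc<<6)|0x25=0x34A5
Completed: cp=U+34A5 (starts at byte 6)
Byte[9]=42: 1-byte ASCII. cp=U+0042
Byte[10]=7D: 1-byte ASCII. cp=U+007D
Byte[11]=74: 1-byte ASCII. cp=U+0074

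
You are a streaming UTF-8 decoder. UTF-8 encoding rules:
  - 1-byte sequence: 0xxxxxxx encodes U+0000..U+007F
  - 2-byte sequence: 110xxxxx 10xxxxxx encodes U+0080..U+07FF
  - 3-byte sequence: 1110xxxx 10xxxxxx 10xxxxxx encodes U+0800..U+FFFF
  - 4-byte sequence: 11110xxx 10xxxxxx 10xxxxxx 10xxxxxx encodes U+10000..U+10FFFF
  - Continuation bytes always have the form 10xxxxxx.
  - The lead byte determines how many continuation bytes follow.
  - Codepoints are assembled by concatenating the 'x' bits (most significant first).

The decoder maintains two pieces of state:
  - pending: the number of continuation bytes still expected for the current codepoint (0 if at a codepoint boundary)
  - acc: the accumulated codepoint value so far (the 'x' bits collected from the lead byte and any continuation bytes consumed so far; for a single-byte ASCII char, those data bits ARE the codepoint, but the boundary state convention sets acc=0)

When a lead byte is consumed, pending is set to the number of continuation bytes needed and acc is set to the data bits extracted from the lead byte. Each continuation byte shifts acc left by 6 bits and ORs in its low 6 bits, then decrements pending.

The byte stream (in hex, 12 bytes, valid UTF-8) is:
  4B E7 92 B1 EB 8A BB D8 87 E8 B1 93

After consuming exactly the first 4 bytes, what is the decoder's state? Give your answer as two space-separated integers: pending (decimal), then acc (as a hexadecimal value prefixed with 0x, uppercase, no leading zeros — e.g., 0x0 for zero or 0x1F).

Byte[0]=4B: 1-byte. pending=0, acc=0x0
Byte[1]=E7: 3-byte lead. pending=2, acc=0x7
Byte[2]=92: continuation. acc=(acc<<6)|0x12=0x1D2, pending=1
Byte[3]=B1: continuation. acc=(acc<<6)|0x31=0x74B1, pending=0

Answer: 0 0x74B1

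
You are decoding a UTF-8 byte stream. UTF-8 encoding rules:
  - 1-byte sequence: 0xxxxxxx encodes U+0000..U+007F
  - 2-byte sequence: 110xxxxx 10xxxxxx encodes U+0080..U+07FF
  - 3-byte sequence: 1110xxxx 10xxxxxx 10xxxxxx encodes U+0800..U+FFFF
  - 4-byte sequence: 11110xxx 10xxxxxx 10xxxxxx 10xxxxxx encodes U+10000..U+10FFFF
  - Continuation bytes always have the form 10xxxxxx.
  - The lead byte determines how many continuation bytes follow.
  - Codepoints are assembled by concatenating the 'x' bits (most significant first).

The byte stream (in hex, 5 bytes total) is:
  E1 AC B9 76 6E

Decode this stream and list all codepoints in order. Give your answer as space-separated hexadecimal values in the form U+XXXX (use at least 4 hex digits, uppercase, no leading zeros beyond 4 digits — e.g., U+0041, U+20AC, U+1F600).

Answer: U+1B39 U+0076 U+006E

Derivation:
Byte[0]=E1: 3-byte lead, need 2 cont bytes. acc=0x1
Byte[1]=AC: continuation. acc=(acc<<6)|0x2C=0x6C
Byte[2]=B9: continuation. acc=(acc<<6)|0x39=0x1B39
Completed: cp=U+1B39 (starts at byte 0)
Byte[3]=76: 1-byte ASCII. cp=U+0076
Byte[4]=6E: 1-byte ASCII. cp=U+006E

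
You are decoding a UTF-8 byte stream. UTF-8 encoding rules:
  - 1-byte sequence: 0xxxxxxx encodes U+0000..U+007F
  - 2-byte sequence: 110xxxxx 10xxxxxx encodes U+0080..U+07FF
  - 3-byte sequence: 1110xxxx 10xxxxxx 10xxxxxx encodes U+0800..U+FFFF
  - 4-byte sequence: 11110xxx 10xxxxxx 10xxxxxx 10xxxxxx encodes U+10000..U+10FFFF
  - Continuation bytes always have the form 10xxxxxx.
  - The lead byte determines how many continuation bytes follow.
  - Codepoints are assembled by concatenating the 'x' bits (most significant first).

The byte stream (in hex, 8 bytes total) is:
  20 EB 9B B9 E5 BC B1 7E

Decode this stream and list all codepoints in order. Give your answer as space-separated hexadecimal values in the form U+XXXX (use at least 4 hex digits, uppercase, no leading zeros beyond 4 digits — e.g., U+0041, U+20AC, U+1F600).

Byte[0]=20: 1-byte ASCII. cp=U+0020
Byte[1]=EB: 3-byte lead, need 2 cont bytes. acc=0xB
Byte[2]=9B: continuation. acc=(acc<<6)|0x1B=0x2DB
Byte[3]=B9: continuation. acc=(acc<<6)|0x39=0xB6F9
Completed: cp=U+B6F9 (starts at byte 1)
Byte[4]=E5: 3-byte lead, need 2 cont bytes. acc=0x5
Byte[5]=BC: continuation. acc=(acc<<6)|0x3C=0x17C
Byte[6]=B1: continuation. acc=(acc<<6)|0x31=0x5F31
Completed: cp=U+5F31 (starts at byte 4)
Byte[7]=7E: 1-byte ASCII. cp=U+007E

Answer: U+0020 U+B6F9 U+5F31 U+007E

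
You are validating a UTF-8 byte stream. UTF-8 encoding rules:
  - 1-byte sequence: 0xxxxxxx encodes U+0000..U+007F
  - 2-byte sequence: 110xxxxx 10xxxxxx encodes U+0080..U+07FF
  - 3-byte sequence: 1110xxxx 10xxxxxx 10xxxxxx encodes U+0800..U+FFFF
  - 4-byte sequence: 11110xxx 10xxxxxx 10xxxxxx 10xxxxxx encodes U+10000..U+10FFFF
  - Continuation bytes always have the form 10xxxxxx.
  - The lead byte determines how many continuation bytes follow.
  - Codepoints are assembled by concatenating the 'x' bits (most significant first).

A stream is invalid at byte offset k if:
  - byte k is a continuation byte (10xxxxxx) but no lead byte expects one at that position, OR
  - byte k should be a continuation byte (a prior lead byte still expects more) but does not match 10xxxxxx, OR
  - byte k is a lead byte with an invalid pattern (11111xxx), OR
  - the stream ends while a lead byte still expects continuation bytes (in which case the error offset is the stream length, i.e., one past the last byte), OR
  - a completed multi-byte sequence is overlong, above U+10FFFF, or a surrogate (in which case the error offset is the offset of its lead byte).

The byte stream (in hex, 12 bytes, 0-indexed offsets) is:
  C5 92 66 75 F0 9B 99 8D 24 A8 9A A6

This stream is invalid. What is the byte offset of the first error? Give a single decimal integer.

Byte[0]=C5: 2-byte lead, need 1 cont bytes. acc=0x5
Byte[1]=92: continuation. acc=(acc<<6)|0x12=0x152
Completed: cp=U+0152 (starts at byte 0)
Byte[2]=66: 1-byte ASCII. cp=U+0066
Byte[3]=75: 1-byte ASCII. cp=U+0075
Byte[4]=F0: 4-byte lead, need 3 cont bytes. acc=0x0
Byte[5]=9B: continuation. acc=(acc<<6)|0x1B=0x1B
Byte[6]=99: continuation. acc=(acc<<6)|0x19=0x6D9
Byte[7]=8D: continuation. acc=(acc<<6)|0x0D=0x1B64D
Completed: cp=U+1B64D (starts at byte 4)
Byte[8]=24: 1-byte ASCII. cp=U+0024
Byte[9]=A8: INVALID lead byte (not 0xxx/110x/1110/11110)

Answer: 9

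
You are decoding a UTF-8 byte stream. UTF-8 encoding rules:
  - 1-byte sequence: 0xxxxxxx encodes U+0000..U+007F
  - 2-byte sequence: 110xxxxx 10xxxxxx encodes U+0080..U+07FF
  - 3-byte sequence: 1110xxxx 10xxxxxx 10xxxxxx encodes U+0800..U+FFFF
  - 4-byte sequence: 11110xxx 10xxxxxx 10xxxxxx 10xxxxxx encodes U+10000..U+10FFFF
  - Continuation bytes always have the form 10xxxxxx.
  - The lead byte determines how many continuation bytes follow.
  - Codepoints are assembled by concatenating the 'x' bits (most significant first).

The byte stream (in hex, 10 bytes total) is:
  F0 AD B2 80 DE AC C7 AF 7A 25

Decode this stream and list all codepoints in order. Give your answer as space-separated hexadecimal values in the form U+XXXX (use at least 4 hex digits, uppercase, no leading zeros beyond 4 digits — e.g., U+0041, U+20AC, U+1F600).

Byte[0]=F0: 4-byte lead, need 3 cont bytes. acc=0x0
Byte[1]=AD: continuation. acc=(acc<<6)|0x2D=0x2D
Byte[2]=B2: continuation. acc=(acc<<6)|0x32=0xB72
Byte[3]=80: continuation. acc=(acc<<6)|0x00=0x2DC80
Completed: cp=U+2DC80 (starts at byte 0)
Byte[4]=DE: 2-byte lead, need 1 cont bytes. acc=0x1E
Byte[5]=AC: continuation. acc=(acc<<6)|0x2C=0x7AC
Completed: cp=U+07AC (starts at byte 4)
Byte[6]=C7: 2-byte lead, need 1 cont bytes. acc=0x7
Byte[7]=AF: continuation. acc=(acc<<6)|0x2F=0x1EF
Completed: cp=U+01EF (starts at byte 6)
Byte[8]=7A: 1-byte ASCII. cp=U+007A
Byte[9]=25: 1-byte ASCII. cp=U+0025

Answer: U+2DC80 U+07AC U+01EF U+007A U+0025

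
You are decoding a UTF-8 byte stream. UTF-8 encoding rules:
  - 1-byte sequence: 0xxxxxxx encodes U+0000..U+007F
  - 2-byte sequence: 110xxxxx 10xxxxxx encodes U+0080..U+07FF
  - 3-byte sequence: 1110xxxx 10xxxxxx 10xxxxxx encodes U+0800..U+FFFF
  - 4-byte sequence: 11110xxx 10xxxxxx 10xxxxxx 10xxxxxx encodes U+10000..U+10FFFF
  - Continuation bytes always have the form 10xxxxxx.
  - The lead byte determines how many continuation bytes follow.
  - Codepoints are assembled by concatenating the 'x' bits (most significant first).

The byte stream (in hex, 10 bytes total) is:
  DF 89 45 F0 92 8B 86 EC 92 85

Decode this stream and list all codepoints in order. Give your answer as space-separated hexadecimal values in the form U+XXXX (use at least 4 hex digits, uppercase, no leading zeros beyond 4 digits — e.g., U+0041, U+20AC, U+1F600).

Answer: U+07C9 U+0045 U+122C6 U+C485

Derivation:
Byte[0]=DF: 2-byte lead, need 1 cont bytes. acc=0x1F
Byte[1]=89: continuation. acc=(acc<<6)|0x09=0x7C9
Completed: cp=U+07C9 (starts at byte 0)
Byte[2]=45: 1-byte ASCII. cp=U+0045
Byte[3]=F0: 4-byte lead, need 3 cont bytes. acc=0x0
Byte[4]=92: continuation. acc=(acc<<6)|0x12=0x12
Byte[5]=8B: continuation. acc=(acc<<6)|0x0B=0x48B
Byte[6]=86: continuation. acc=(acc<<6)|0x06=0x122C6
Completed: cp=U+122C6 (starts at byte 3)
Byte[7]=EC: 3-byte lead, need 2 cont bytes. acc=0xC
Byte[8]=92: continuation. acc=(acc<<6)|0x12=0x312
Byte[9]=85: continuation. acc=(acc<<6)|0x05=0xC485
Completed: cp=U+C485 (starts at byte 7)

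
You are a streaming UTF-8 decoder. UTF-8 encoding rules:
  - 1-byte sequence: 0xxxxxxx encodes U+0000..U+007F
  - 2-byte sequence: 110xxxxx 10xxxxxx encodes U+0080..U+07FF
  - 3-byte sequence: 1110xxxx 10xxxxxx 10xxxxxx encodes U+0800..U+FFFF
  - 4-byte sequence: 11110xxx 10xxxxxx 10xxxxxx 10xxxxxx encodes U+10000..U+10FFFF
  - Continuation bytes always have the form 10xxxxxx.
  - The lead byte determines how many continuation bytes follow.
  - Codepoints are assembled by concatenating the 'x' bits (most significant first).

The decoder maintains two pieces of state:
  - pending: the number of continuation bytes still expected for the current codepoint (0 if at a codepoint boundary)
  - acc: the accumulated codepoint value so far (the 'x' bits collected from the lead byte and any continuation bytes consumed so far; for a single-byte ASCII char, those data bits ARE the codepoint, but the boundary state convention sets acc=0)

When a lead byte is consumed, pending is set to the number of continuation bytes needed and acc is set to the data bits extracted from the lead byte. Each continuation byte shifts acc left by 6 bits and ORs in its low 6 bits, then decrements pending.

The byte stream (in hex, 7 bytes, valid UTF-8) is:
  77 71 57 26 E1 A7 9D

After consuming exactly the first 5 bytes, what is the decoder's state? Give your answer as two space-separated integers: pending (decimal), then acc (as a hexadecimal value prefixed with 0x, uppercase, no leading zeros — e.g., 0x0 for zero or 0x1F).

Answer: 2 0x1

Derivation:
Byte[0]=77: 1-byte. pending=0, acc=0x0
Byte[1]=71: 1-byte. pending=0, acc=0x0
Byte[2]=57: 1-byte. pending=0, acc=0x0
Byte[3]=26: 1-byte. pending=0, acc=0x0
Byte[4]=E1: 3-byte lead. pending=2, acc=0x1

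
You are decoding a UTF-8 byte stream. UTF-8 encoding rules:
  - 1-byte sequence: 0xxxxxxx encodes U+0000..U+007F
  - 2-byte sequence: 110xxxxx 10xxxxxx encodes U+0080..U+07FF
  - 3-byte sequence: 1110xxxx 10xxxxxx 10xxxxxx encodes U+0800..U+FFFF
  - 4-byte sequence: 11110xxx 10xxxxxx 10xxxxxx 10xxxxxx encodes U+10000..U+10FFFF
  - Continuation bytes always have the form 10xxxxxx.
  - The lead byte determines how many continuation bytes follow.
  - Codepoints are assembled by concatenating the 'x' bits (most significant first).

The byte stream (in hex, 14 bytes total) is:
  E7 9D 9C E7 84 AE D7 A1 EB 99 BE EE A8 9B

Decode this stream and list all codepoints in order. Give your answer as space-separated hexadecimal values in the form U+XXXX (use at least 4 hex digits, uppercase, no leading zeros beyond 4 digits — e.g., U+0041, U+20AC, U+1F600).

Answer: U+775C U+712E U+05E1 U+B67E U+EA1B

Derivation:
Byte[0]=E7: 3-byte lead, need 2 cont bytes. acc=0x7
Byte[1]=9D: continuation. acc=(acc<<6)|0x1D=0x1DD
Byte[2]=9C: continuation. acc=(acc<<6)|0x1C=0x775C
Completed: cp=U+775C (starts at byte 0)
Byte[3]=E7: 3-byte lead, need 2 cont bytes. acc=0x7
Byte[4]=84: continuation. acc=(acc<<6)|0x04=0x1C4
Byte[5]=AE: continuation. acc=(acc<<6)|0x2E=0x712E
Completed: cp=U+712E (starts at byte 3)
Byte[6]=D7: 2-byte lead, need 1 cont bytes. acc=0x17
Byte[7]=A1: continuation. acc=(acc<<6)|0x21=0x5E1
Completed: cp=U+05E1 (starts at byte 6)
Byte[8]=EB: 3-byte lead, need 2 cont bytes. acc=0xB
Byte[9]=99: continuation. acc=(acc<<6)|0x19=0x2D9
Byte[10]=BE: continuation. acc=(acc<<6)|0x3E=0xB67E
Completed: cp=U+B67E (starts at byte 8)
Byte[11]=EE: 3-byte lead, need 2 cont bytes. acc=0xE
Byte[12]=A8: continuation. acc=(acc<<6)|0x28=0x3A8
Byte[13]=9B: continuation. acc=(acc<<6)|0x1B=0xEA1B
Completed: cp=U+EA1B (starts at byte 11)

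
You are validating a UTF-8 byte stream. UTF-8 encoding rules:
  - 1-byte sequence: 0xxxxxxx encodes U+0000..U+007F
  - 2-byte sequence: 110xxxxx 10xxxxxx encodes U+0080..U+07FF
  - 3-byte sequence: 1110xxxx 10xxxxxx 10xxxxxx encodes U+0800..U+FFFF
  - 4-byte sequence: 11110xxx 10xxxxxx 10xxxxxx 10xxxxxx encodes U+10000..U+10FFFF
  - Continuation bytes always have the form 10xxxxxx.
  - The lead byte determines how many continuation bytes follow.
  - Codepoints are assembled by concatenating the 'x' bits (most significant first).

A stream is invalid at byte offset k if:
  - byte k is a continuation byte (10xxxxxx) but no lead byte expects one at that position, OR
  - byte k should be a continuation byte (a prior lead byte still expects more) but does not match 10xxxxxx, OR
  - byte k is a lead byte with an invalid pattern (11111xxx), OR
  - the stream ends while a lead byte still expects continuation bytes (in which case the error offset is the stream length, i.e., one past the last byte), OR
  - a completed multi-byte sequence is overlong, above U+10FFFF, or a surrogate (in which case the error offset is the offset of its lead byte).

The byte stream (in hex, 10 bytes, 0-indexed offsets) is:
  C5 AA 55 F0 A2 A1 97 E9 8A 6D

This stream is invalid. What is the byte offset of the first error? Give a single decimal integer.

Answer: 9

Derivation:
Byte[0]=C5: 2-byte lead, need 1 cont bytes. acc=0x5
Byte[1]=AA: continuation. acc=(acc<<6)|0x2A=0x16A
Completed: cp=U+016A (starts at byte 0)
Byte[2]=55: 1-byte ASCII. cp=U+0055
Byte[3]=F0: 4-byte lead, need 3 cont bytes. acc=0x0
Byte[4]=A2: continuation. acc=(acc<<6)|0x22=0x22
Byte[5]=A1: continuation. acc=(acc<<6)|0x21=0x8A1
Byte[6]=97: continuation. acc=(acc<<6)|0x17=0x22857
Completed: cp=U+22857 (starts at byte 3)
Byte[7]=E9: 3-byte lead, need 2 cont bytes. acc=0x9
Byte[8]=8A: continuation. acc=(acc<<6)|0x0A=0x24A
Byte[9]=6D: expected 10xxxxxx continuation. INVALID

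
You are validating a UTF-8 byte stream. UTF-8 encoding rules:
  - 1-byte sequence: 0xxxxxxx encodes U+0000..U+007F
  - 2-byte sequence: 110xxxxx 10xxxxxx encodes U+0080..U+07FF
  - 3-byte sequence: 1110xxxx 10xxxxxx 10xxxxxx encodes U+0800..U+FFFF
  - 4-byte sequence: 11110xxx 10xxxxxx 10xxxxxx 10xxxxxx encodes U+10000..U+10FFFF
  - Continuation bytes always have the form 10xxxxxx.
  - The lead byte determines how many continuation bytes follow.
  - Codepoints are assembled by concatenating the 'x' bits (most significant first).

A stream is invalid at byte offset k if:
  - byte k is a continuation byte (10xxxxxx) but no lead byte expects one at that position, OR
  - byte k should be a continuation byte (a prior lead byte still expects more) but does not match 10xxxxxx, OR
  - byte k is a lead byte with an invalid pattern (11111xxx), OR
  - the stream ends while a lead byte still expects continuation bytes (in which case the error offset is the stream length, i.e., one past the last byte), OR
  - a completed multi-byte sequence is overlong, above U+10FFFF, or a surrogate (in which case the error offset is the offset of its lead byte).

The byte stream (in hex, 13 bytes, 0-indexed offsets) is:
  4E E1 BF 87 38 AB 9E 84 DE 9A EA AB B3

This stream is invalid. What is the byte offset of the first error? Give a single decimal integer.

Answer: 5

Derivation:
Byte[0]=4E: 1-byte ASCII. cp=U+004E
Byte[1]=E1: 3-byte lead, need 2 cont bytes. acc=0x1
Byte[2]=BF: continuation. acc=(acc<<6)|0x3F=0x7F
Byte[3]=87: continuation. acc=(acc<<6)|0x07=0x1FC7
Completed: cp=U+1FC7 (starts at byte 1)
Byte[4]=38: 1-byte ASCII. cp=U+0038
Byte[5]=AB: INVALID lead byte (not 0xxx/110x/1110/11110)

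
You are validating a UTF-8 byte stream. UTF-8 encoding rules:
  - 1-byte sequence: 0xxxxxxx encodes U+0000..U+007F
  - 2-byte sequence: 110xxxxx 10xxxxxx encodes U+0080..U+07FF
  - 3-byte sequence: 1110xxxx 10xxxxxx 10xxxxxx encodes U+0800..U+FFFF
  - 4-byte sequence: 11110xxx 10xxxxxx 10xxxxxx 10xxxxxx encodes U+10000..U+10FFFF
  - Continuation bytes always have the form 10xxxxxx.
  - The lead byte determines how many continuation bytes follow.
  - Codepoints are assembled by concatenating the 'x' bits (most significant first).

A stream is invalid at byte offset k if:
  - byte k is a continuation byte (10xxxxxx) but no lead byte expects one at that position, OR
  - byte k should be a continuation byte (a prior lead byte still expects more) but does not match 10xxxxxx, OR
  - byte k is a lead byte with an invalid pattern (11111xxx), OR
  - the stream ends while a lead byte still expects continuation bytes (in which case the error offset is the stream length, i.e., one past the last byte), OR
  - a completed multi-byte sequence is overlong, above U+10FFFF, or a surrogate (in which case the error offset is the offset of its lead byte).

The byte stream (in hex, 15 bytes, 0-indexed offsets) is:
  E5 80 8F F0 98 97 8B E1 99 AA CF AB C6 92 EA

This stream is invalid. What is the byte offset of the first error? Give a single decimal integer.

Byte[0]=E5: 3-byte lead, need 2 cont bytes. acc=0x5
Byte[1]=80: continuation. acc=(acc<<6)|0x00=0x140
Byte[2]=8F: continuation. acc=(acc<<6)|0x0F=0x500F
Completed: cp=U+500F (starts at byte 0)
Byte[3]=F0: 4-byte lead, need 3 cont bytes. acc=0x0
Byte[4]=98: continuation. acc=(acc<<6)|0x18=0x18
Byte[5]=97: continuation. acc=(acc<<6)|0x17=0x617
Byte[6]=8B: continuation. acc=(acc<<6)|0x0B=0x185CB
Completed: cp=U+185CB (starts at byte 3)
Byte[7]=E1: 3-byte lead, need 2 cont bytes. acc=0x1
Byte[8]=99: continuation. acc=(acc<<6)|0x19=0x59
Byte[9]=AA: continuation. acc=(acc<<6)|0x2A=0x166A
Completed: cp=U+166A (starts at byte 7)
Byte[10]=CF: 2-byte lead, need 1 cont bytes. acc=0xF
Byte[11]=AB: continuation. acc=(acc<<6)|0x2B=0x3EB
Completed: cp=U+03EB (starts at byte 10)
Byte[12]=C6: 2-byte lead, need 1 cont bytes. acc=0x6
Byte[13]=92: continuation. acc=(acc<<6)|0x12=0x192
Completed: cp=U+0192 (starts at byte 12)
Byte[14]=EA: 3-byte lead, need 2 cont bytes. acc=0xA
Byte[15]: stream ended, expected continuation. INVALID

Answer: 15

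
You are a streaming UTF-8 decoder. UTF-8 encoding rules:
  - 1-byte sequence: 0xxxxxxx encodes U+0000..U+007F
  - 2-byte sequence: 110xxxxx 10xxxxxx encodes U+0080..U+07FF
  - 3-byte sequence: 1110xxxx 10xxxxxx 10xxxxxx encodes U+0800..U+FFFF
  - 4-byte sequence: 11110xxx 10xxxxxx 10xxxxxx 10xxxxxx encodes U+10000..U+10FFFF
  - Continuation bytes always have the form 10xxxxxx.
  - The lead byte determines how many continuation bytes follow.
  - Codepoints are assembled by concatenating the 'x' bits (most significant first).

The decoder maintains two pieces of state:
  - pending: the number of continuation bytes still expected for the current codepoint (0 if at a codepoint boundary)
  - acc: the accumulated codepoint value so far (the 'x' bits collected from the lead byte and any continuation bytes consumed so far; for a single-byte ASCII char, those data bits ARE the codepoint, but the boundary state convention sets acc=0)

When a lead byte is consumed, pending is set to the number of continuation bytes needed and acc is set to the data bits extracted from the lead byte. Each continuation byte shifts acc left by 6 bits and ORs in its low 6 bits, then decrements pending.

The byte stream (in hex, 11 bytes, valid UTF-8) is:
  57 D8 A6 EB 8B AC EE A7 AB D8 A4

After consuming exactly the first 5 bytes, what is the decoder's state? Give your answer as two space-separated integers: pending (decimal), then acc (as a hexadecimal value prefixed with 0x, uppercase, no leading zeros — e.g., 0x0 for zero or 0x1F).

Byte[0]=57: 1-byte. pending=0, acc=0x0
Byte[1]=D8: 2-byte lead. pending=1, acc=0x18
Byte[2]=A6: continuation. acc=(acc<<6)|0x26=0x626, pending=0
Byte[3]=EB: 3-byte lead. pending=2, acc=0xB
Byte[4]=8B: continuation. acc=(acc<<6)|0x0B=0x2CB, pending=1

Answer: 1 0x2CB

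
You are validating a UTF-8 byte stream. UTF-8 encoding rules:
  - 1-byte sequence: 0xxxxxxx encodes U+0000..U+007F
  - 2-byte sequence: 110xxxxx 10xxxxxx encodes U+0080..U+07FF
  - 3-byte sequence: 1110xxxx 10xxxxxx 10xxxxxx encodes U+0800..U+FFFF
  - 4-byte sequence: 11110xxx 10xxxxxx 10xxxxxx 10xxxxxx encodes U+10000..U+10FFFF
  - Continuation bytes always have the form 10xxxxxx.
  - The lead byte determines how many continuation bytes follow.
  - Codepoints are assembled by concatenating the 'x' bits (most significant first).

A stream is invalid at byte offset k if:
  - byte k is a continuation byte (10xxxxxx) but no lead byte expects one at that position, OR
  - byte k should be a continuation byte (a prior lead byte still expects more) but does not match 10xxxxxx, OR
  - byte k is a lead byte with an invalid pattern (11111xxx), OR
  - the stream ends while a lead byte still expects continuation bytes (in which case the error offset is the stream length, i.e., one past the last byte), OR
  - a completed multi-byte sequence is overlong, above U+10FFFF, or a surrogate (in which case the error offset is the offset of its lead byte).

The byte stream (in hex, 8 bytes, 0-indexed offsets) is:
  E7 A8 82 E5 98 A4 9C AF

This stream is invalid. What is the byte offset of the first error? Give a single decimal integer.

Byte[0]=E7: 3-byte lead, need 2 cont bytes. acc=0x7
Byte[1]=A8: continuation. acc=(acc<<6)|0x28=0x1E8
Byte[2]=82: continuation. acc=(acc<<6)|0x02=0x7A02
Completed: cp=U+7A02 (starts at byte 0)
Byte[3]=E5: 3-byte lead, need 2 cont bytes. acc=0x5
Byte[4]=98: continuation. acc=(acc<<6)|0x18=0x158
Byte[5]=A4: continuation. acc=(acc<<6)|0x24=0x5624
Completed: cp=U+5624 (starts at byte 3)
Byte[6]=9C: INVALID lead byte (not 0xxx/110x/1110/11110)

Answer: 6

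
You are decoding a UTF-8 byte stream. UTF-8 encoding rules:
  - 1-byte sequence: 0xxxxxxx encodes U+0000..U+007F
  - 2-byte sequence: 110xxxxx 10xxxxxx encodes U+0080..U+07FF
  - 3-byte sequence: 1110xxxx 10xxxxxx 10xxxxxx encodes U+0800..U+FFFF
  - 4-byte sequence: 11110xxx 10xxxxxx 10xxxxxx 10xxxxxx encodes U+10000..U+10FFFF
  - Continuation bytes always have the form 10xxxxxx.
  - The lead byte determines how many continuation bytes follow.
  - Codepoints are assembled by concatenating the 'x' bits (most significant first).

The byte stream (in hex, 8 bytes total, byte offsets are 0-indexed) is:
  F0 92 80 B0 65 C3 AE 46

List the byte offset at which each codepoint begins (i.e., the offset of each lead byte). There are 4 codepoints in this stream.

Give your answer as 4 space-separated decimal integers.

Answer: 0 4 5 7

Derivation:
Byte[0]=F0: 4-byte lead, need 3 cont bytes. acc=0x0
Byte[1]=92: continuation. acc=(acc<<6)|0x12=0x12
Byte[2]=80: continuation. acc=(acc<<6)|0x00=0x480
Byte[3]=B0: continuation. acc=(acc<<6)|0x30=0x12030
Completed: cp=U+12030 (starts at byte 0)
Byte[4]=65: 1-byte ASCII. cp=U+0065
Byte[5]=C3: 2-byte lead, need 1 cont bytes. acc=0x3
Byte[6]=AE: continuation. acc=(acc<<6)|0x2E=0xEE
Completed: cp=U+00EE (starts at byte 5)
Byte[7]=46: 1-byte ASCII. cp=U+0046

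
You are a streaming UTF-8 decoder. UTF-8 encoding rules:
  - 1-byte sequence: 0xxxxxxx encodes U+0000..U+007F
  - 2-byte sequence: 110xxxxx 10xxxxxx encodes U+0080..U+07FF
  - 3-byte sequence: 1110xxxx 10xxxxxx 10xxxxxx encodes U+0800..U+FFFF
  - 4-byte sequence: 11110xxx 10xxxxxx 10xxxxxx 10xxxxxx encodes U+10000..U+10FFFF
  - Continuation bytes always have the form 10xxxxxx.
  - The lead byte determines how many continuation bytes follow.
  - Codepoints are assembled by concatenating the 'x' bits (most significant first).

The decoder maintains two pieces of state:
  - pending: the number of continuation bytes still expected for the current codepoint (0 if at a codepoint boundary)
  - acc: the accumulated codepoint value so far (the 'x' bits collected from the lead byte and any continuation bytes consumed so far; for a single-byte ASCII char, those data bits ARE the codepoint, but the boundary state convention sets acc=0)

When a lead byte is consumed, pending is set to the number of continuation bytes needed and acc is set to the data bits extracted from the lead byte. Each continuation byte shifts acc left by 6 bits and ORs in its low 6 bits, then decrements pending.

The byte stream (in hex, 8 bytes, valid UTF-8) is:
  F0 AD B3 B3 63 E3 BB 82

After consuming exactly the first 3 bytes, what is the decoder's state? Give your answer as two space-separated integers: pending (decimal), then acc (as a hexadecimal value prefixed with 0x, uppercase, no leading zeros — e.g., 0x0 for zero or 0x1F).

Answer: 1 0xB73

Derivation:
Byte[0]=F0: 4-byte lead. pending=3, acc=0x0
Byte[1]=AD: continuation. acc=(acc<<6)|0x2D=0x2D, pending=2
Byte[2]=B3: continuation. acc=(acc<<6)|0x33=0xB73, pending=1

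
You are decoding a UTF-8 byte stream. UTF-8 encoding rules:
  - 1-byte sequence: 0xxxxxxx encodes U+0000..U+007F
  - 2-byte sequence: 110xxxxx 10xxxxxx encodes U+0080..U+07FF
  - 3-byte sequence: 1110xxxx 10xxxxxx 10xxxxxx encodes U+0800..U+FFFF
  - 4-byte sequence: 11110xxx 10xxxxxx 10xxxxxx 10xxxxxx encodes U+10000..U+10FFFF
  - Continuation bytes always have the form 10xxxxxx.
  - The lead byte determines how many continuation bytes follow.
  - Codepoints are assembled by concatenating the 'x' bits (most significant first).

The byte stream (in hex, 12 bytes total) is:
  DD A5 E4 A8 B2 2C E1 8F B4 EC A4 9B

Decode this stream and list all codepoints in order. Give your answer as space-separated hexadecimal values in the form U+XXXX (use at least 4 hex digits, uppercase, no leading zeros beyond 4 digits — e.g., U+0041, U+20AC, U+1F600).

Byte[0]=DD: 2-byte lead, need 1 cont bytes. acc=0x1D
Byte[1]=A5: continuation. acc=(acc<<6)|0x25=0x765
Completed: cp=U+0765 (starts at byte 0)
Byte[2]=E4: 3-byte lead, need 2 cont bytes. acc=0x4
Byte[3]=A8: continuation. acc=(acc<<6)|0x28=0x128
Byte[4]=B2: continuation. acc=(acc<<6)|0x32=0x4A32
Completed: cp=U+4A32 (starts at byte 2)
Byte[5]=2C: 1-byte ASCII. cp=U+002C
Byte[6]=E1: 3-byte lead, need 2 cont bytes. acc=0x1
Byte[7]=8F: continuation. acc=(acc<<6)|0x0F=0x4F
Byte[8]=B4: continuation. acc=(acc<<6)|0x34=0x13F4
Completed: cp=U+13F4 (starts at byte 6)
Byte[9]=EC: 3-byte lead, need 2 cont bytes. acc=0xC
Byte[10]=A4: continuation. acc=(acc<<6)|0x24=0x324
Byte[11]=9B: continuation. acc=(acc<<6)|0x1B=0xC91B
Completed: cp=U+C91B (starts at byte 9)

Answer: U+0765 U+4A32 U+002C U+13F4 U+C91B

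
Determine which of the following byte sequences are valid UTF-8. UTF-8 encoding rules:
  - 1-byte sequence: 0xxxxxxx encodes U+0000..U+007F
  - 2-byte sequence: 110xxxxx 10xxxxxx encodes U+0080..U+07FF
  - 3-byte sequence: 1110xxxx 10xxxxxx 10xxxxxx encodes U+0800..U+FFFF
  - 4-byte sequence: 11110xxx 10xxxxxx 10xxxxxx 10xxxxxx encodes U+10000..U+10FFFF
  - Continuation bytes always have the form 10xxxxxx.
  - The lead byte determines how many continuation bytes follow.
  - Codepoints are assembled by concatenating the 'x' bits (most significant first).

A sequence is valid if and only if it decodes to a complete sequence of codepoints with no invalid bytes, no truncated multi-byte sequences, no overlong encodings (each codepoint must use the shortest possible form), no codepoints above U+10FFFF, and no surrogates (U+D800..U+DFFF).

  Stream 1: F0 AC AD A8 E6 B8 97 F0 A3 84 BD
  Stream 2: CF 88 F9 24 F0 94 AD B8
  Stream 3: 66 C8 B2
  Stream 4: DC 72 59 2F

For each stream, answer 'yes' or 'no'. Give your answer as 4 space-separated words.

Answer: yes no yes no

Derivation:
Stream 1: decodes cleanly. VALID
Stream 2: error at byte offset 2. INVALID
Stream 3: decodes cleanly. VALID
Stream 4: error at byte offset 1. INVALID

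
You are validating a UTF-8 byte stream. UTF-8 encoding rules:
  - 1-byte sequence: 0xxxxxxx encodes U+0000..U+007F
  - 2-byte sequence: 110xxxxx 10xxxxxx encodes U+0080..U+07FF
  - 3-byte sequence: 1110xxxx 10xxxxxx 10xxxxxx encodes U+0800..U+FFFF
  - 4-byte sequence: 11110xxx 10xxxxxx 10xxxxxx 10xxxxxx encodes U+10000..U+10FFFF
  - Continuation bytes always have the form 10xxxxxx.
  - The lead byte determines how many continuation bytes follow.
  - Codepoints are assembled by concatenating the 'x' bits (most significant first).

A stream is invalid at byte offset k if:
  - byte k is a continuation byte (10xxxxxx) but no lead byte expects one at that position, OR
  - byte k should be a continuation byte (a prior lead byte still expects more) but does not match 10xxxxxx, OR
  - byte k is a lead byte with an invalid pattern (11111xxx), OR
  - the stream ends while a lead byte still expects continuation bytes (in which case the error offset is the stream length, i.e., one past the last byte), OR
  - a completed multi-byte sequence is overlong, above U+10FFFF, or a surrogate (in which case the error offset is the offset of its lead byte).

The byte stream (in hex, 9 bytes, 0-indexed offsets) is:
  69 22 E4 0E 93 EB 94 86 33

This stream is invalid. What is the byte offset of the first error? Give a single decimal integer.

Answer: 3

Derivation:
Byte[0]=69: 1-byte ASCII. cp=U+0069
Byte[1]=22: 1-byte ASCII. cp=U+0022
Byte[2]=E4: 3-byte lead, need 2 cont bytes. acc=0x4
Byte[3]=0E: expected 10xxxxxx continuation. INVALID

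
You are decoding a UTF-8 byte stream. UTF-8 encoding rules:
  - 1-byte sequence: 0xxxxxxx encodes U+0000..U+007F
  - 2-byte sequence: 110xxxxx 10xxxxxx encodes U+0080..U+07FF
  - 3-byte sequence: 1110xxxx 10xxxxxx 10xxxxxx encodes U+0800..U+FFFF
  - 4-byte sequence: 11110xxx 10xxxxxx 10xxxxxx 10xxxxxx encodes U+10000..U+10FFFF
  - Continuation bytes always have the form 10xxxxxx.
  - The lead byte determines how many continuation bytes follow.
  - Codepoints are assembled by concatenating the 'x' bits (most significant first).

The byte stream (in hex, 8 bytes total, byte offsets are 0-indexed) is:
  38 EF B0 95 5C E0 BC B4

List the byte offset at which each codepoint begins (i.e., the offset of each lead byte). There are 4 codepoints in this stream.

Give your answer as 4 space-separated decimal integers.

Answer: 0 1 4 5

Derivation:
Byte[0]=38: 1-byte ASCII. cp=U+0038
Byte[1]=EF: 3-byte lead, need 2 cont bytes. acc=0xF
Byte[2]=B0: continuation. acc=(acc<<6)|0x30=0x3F0
Byte[3]=95: continuation. acc=(acc<<6)|0x15=0xFC15
Completed: cp=U+FC15 (starts at byte 1)
Byte[4]=5C: 1-byte ASCII. cp=U+005C
Byte[5]=E0: 3-byte lead, need 2 cont bytes. acc=0x0
Byte[6]=BC: continuation. acc=(acc<<6)|0x3C=0x3C
Byte[7]=B4: continuation. acc=(acc<<6)|0x34=0xF34
Completed: cp=U+0F34 (starts at byte 5)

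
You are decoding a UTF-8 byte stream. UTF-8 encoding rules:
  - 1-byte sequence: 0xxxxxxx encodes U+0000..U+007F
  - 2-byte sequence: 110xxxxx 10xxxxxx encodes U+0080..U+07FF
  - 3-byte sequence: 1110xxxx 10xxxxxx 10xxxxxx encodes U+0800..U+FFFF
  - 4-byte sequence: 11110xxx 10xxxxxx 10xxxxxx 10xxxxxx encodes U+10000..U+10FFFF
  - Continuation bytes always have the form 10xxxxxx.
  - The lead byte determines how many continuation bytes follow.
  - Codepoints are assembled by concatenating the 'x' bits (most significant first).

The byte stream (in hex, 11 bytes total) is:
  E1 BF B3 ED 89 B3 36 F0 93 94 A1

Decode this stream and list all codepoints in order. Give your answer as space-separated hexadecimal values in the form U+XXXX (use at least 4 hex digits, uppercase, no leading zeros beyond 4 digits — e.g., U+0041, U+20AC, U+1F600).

Byte[0]=E1: 3-byte lead, need 2 cont bytes. acc=0x1
Byte[1]=BF: continuation. acc=(acc<<6)|0x3F=0x7F
Byte[2]=B3: continuation. acc=(acc<<6)|0x33=0x1FF3
Completed: cp=U+1FF3 (starts at byte 0)
Byte[3]=ED: 3-byte lead, need 2 cont bytes. acc=0xD
Byte[4]=89: continuation. acc=(acc<<6)|0x09=0x349
Byte[5]=B3: continuation. acc=(acc<<6)|0x33=0xD273
Completed: cp=U+D273 (starts at byte 3)
Byte[6]=36: 1-byte ASCII. cp=U+0036
Byte[7]=F0: 4-byte lead, need 3 cont bytes. acc=0x0
Byte[8]=93: continuation. acc=(acc<<6)|0x13=0x13
Byte[9]=94: continuation. acc=(acc<<6)|0x14=0x4D4
Byte[10]=A1: continuation. acc=(acc<<6)|0x21=0x13521
Completed: cp=U+13521 (starts at byte 7)

Answer: U+1FF3 U+D273 U+0036 U+13521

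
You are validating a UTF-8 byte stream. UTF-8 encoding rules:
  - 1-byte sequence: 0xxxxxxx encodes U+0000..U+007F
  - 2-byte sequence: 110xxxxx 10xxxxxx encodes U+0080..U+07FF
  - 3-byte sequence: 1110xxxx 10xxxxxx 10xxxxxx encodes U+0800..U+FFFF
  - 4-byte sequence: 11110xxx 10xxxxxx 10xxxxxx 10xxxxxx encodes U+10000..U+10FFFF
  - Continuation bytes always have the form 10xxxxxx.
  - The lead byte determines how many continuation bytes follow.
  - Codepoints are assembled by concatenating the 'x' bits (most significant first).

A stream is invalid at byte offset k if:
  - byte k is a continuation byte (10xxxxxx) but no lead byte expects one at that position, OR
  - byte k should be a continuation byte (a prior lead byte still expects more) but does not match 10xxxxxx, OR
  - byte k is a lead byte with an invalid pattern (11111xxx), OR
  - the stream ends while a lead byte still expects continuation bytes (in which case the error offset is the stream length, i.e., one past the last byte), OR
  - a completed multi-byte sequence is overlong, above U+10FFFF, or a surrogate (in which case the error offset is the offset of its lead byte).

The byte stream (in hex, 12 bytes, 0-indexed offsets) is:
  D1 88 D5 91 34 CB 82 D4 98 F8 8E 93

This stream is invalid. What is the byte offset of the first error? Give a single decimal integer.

Answer: 9

Derivation:
Byte[0]=D1: 2-byte lead, need 1 cont bytes. acc=0x11
Byte[1]=88: continuation. acc=(acc<<6)|0x08=0x448
Completed: cp=U+0448 (starts at byte 0)
Byte[2]=D5: 2-byte lead, need 1 cont bytes. acc=0x15
Byte[3]=91: continuation. acc=(acc<<6)|0x11=0x551
Completed: cp=U+0551 (starts at byte 2)
Byte[4]=34: 1-byte ASCII. cp=U+0034
Byte[5]=CB: 2-byte lead, need 1 cont bytes. acc=0xB
Byte[6]=82: continuation. acc=(acc<<6)|0x02=0x2C2
Completed: cp=U+02C2 (starts at byte 5)
Byte[7]=D4: 2-byte lead, need 1 cont bytes. acc=0x14
Byte[8]=98: continuation. acc=(acc<<6)|0x18=0x518
Completed: cp=U+0518 (starts at byte 7)
Byte[9]=F8: INVALID lead byte (not 0xxx/110x/1110/11110)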